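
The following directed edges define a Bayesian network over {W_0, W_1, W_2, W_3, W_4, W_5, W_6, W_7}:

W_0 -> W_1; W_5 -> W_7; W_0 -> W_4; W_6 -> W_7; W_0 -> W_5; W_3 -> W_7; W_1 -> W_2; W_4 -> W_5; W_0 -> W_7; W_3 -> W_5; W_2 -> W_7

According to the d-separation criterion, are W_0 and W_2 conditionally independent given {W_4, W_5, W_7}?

No

There are 6 undirected paths between W_0 and W_2; checking each against the conditioning set {W_4, W_5, W_7}:
  1. W_0 → W_4 → W_5 ← W_3 → W_7 ← W_2 — W_4:chain[blocks]; W_5:collider[open]; W_3:fork[open]; W_7:collider[open] ⇒ blocked
  2. W_0 → W_4 → W_5 → W_7 ← W_2 — W_4:chain[blocks]; W_5:chain[blocks]; W_7:collider[open] ⇒ blocked
  3. W_0 → W_1 → W_2 — W_1:chain[open] ⇒ active
  4. W_0 → W_7 ← W_2 — W_7:collider[open] ⇒ active
  5. W_0 → W_5 ← W_3 → W_7 ← W_2 — W_5:collider[open]; W_3:fork[open]; W_7:collider[open] ⇒ active
  6. W_0 → W_5 → W_7 ← W_2 — W_5:chain[blocks]; W_7:collider[open] ⇒ blocked
Since the path W_0 → W_1 → W_2 is active, W_0 and W_2 are not d-separated given {W_4, W_5, W_7}.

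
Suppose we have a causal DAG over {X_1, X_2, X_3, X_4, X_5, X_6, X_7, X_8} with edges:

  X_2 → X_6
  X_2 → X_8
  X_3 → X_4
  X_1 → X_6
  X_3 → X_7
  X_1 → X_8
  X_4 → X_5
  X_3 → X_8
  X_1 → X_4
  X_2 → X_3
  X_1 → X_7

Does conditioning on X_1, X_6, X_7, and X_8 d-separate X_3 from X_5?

No

We examine all 6 paths between X_3 and X_5:
  1. X_3 → X_8 ← X_1 → X_4 → X_5 — X_8:collider[open]; X_1:fork[blocks]; X_4:chain[open] ⇒ blocked
  2. X_3 → X_8 ← X_2 → X_6 ← X_1 → X_4 → X_5 — X_8:collider[open]; X_2:fork[open]; X_6:collider[open]; X_1:fork[blocks]; X_4:chain[open] ⇒ blocked
  3. X_3 → X_7 ← X_1 → X_4 → X_5 — X_7:collider[open]; X_1:fork[blocks]; X_4:chain[open] ⇒ blocked
  4. X_3 ← X_2 → X_6 ← X_1 → X_4 → X_5 — X_2:fork[open]; X_6:collider[open]; X_1:fork[blocks]; X_4:chain[open] ⇒ blocked
  5. X_3 ← X_2 → X_8 ← X_1 → X_4 → X_5 — X_2:fork[open]; X_8:collider[open]; X_1:fork[blocks]; X_4:chain[open] ⇒ blocked
  6. X_3 → X_4 → X_5 — X_4:chain[open] ⇒ active
Because an active path exists, X_3 and X_5 are not d-separated.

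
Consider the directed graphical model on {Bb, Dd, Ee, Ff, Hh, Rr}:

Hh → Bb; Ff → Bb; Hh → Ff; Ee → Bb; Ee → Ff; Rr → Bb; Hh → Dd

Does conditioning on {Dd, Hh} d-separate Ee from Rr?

3 paths connect Ee and Rr; each must be blocked for d-separation to hold:
  1. Ee → Ff ← Hh → Bb ← Rr — Ff:collider[blocks]; Hh:fork[blocks]; Bb:collider[blocks] ⇒ blocked
  2. Ee → Ff → Bb ← Rr — Ff:chain[open]; Bb:collider[blocks] ⇒ blocked
  3. Ee → Bb ← Rr — Bb:collider[blocks] ⇒ blocked
Since every path is blocked, d-separation holds.

Yes — Ee and Rr are d-separated given {Dd, Hh}.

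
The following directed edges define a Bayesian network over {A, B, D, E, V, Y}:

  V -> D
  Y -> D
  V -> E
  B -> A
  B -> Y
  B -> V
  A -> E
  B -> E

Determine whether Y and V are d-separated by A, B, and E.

4 paths connect Y and V; each must be blocked for d-separation to hold:
Path 1: Y ← B → V
  B is a fork here and B is conditioned on, so the path is blocked at B.
Path 2: Y ← B → E ← V
  B is a fork here and B is conditioned on, so the path is blocked at B.
Path 3: Y ← B → A → E ← V
  B is a fork here and B is conditioned on, so the path is blocked at B.
Path 4: Y → D ← V
  D is a collider here and neither D nor any of its descendants is conditioned on, so the collider stays closed — the path is blocked at D.
Since every path is blocked, d-separation holds.

Yes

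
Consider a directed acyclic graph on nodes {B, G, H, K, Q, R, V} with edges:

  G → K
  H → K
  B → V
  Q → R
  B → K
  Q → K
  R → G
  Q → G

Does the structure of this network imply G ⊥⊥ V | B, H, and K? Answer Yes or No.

We examine all 3 paths between G and V:
Path 1: G ← Q → K ← B → V
  B is a fork here and B is conditioned on, so the path is blocked at B.
Path 2: G → K ← B → V
  B is a fork here and B is conditioned on, so the path is blocked at B.
Path 3: G ← R ← Q → K ← B → V
  B is a fork here and B is conditioned on, so the path is blocked at B.
Since every path is blocked, d-separation holds.

Yes — G and V are d-separated given {B, H, K}.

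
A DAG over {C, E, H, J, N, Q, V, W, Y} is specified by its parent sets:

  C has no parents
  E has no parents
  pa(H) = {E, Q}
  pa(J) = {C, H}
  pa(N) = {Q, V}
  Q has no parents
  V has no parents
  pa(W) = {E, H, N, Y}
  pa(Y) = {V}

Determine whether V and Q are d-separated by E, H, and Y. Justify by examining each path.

There are 6 undirected paths between V and Q; checking each against the conditioning set {E, H, Y}:
Path 1: V → N ← Q
  N is a collider here and neither N nor any of its descendants is conditioned on, so the collider stays closed — the path is blocked at N.
Path 2: V → N → W ← H ← Q
  W is a collider here and neither W nor any of its descendants is conditioned on, so the collider stays closed — the path is blocked at W.
Path 3: V → N → W ← E → H ← Q
  W is a collider here and neither W nor any of its descendants is conditioned on, so the collider stays closed — the path is blocked at W.
Path 4: V → Y → W ← H ← Q
  Y is a chain here and Y is conditioned on, so the path is blocked at Y.
Path 5: V → Y → W ← E → H ← Q
  Y is a chain here and Y is conditioned on, so the path is blocked at Y.
Path 6: V → Y → W ← N ← Q
  Y is a chain here and Y is conditioned on, so the path is blocked at Y.
Every path is blocked, so V and Q are d-separated given {E, H, Y}.

Yes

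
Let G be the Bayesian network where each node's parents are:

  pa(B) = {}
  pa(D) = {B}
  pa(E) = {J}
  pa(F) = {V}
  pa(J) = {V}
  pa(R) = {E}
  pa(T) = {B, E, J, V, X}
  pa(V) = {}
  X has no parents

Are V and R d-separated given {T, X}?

No — V and R are not d-separated given {T, X}.

4 paths connect V and R; each must be blocked for d-separation to hold:
Path 1: V → J → E → R
  J is a chain and J is not conditioned on; E is a chain and E is not conditioned on — no node blocks this path, so it is active.
Path 2: V → J → T ← E → R
  J is a chain and J is not conditioned on; T is a collider and T is conditioned on, which opens it; E is a fork and E is not conditioned on — no node blocks this path, so it is active.
Path 3: V → T ← E → R
  T is a collider and T is conditioned on, which opens it; E is a fork and E is not conditioned on — no node blocks this path, so it is active.
Path 4: V → T ← J → E → R
  T is a collider and T is conditioned on, which opens it; J is a fork and J is not conditioned on; E is a chain and E is not conditioned on — no node blocks this path, so it is active.
Because an active path exists, V and R are not d-separated.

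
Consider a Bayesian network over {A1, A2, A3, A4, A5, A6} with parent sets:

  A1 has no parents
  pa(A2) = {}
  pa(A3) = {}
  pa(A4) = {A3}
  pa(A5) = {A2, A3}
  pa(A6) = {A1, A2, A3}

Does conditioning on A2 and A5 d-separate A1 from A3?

2 paths connect A1 and A3; each must be blocked for d-separation to hold:
Path 1: A1 → A6 ← A3
  A6 is a collider here and neither A6 nor any of its descendants is conditioned on, so the collider stays closed — the path is blocked at A6.
Path 2: A1 → A6 ← A2 → A5 ← A3
  A6 is a collider here and neither A6 nor any of its descendants is conditioned on, so the collider stays closed — the path is blocked at A6.
Since every path is blocked, d-separation holds.

Yes — A1 and A3 are d-separated given {A2, A5}.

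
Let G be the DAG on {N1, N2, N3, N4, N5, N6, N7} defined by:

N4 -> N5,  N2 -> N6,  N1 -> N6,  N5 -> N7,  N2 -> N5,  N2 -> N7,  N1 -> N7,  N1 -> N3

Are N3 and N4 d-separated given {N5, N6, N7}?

No — N3 and N4 are not d-separated given {N5, N6, N7}.

We examine all 4 paths between N3 and N4:
Path 1: N3 ← N1 → N7 ← N2 → N5 ← N4
  N1 is a fork and N1 is not conditioned on; N7 is a collider and N7 is conditioned on, which opens it; N2 is a fork and N2 is not conditioned on; N5 is a collider and N5 is conditioned on, which opens it — no node blocks this path, so it is active.
Path 2: N3 ← N1 → N7 ← N5 ← N4
  N5 is a chain here and N5 is conditioned on, so the path is blocked at N5.
Path 3: N3 ← N1 → N6 ← N2 → N7 ← N5 ← N4
  N5 is a chain here and N5 is conditioned on, so the path is blocked at N5.
Path 4: N3 ← N1 → N6 ← N2 → N5 ← N4
  N1 is a fork and N1 is not conditioned on; N6 is a collider and N6 is conditioned on, which opens it; N2 is a fork and N2 is not conditioned on; N5 is a collider and N5 is conditioned on, which opens it — no node blocks this path, so it is active.
Because an active path exists, N3 and N4 are not d-separated.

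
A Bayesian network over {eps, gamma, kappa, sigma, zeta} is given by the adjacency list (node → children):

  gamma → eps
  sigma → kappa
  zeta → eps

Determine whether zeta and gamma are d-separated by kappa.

Yes

There is one path between zeta and gamma:
Path 1: zeta → eps ← gamma
  eps is a collider here and neither eps nor any of its descendants is conditioned on, so the collider stays closed — the path is blocked at eps.
Every path is blocked, so zeta and gamma are d-separated given {kappa}.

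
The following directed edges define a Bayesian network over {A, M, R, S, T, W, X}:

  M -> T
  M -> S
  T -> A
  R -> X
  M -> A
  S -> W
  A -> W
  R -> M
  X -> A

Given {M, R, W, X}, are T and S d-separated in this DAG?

No — T and S are not d-separated given {M, R, W, X}.

6 paths connect T and S; each must be blocked for d-separation to hold:
Path 1: T → A → W ← S
  A is a chain and A is not conditioned on; W is a collider and W is conditioned on, which opens it — no node blocks this path, so it is active.
Path 2: T → A ← X ← R → M → S
  X is a chain here and X is conditioned on, so the path is blocked at X.
Path 3: T → A ← M → S
  M is a fork here and M is conditioned on, so the path is blocked at M.
Path 4: T ← M → S
  M is a fork here and M is conditioned on, so the path is blocked at M.
Path 5: T ← M → A → W ← S
  M is a fork here and M is conditioned on, so the path is blocked at M.
Path 6: T ← M ← R → X → A → W ← S
  M is a chain here and M is conditioned on, so the path is blocked at M.
At least one path is unblocked, so d-separation fails.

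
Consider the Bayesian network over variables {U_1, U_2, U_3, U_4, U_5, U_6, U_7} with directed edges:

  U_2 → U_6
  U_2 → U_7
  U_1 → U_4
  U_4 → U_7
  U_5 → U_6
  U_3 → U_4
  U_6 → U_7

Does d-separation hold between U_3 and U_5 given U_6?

Yes

We examine all 2 paths between U_3 and U_5:
  1. U_3 → U_4 → U_7 ← U_6 ← U_5 — U_4:chain[open]; U_7:collider[blocks]; U_6:chain[blocks] ⇒ blocked
  2. U_3 → U_4 → U_7 ← U_2 → U_6 ← U_5 — U_4:chain[open]; U_7:collider[blocks]; U_2:fork[open]; U_6:collider[open] ⇒ blocked
Since every path is blocked, d-separation holds.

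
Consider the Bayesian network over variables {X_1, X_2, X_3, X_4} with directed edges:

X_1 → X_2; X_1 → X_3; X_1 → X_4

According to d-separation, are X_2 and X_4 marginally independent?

No

There is one path between X_2 and X_4:
Path 1: X_2 ← X_1 → X_4
  X_1 is a fork and X_1 is not conditioned on — no node blocks this path, so it is active.
Because an active path exists, X_2 and X_4 are not d-separated.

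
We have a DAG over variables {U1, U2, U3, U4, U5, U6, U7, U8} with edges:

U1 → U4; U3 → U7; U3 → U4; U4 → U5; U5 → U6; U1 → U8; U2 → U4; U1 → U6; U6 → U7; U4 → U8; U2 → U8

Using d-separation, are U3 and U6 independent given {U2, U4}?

Enumerating the 5 paths from U3 to U6 and testing each for blocking by {U2, U4}:
Path 1: U3 → U4 → U5 → U6
  U4 is a chain here and U4 is conditioned on, so the path is blocked at U4.
Path 2: U3 → U4 ← U2 → U8 ← U1 → U6
  U2 is a fork here and U2 is conditioned on, so the path is blocked at U2.
Path 3: U3 → U4 → U8 ← U1 → U6
  U4 is a chain here and U4 is conditioned on, so the path is blocked at U4.
Path 4: U3 → U4 ← U1 → U6
  U4 is a collider and U4 is conditioned on, which opens it; U1 is a fork and U1 is not conditioned on — no node blocks this path, so it is active.
Path 5: U3 → U7 ← U6
  U7 is a collider here and neither U7 nor any of its descendants is conditioned on, so the collider stays closed — the path is blocked at U7.
Since the path U3 → U4 ← U1 → U6 is active, U3 and U6 are not d-separated given {U2, U4}.

No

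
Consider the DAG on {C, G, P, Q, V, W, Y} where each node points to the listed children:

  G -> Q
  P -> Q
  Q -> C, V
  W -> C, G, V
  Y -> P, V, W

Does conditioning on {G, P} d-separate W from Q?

Enumerating the 6 paths from W to Q and testing each for blocking by {G, P}:
Path 1: W → V ← Q
  V is a collider here and neither V nor any of its descendants is conditioned on, so the collider stays closed — the path is blocked at V.
Path 2: W → V ← Y → P → Q
  V is a collider here and neither V nor any of its descendants is conditioned on, so the collider stays closed — the path is blocked at V.
Path 3: W → C ← Q
  C is a collider here and neither C nor any of its descendants is conditioned on, so the collider stays closed — the path is blocked at C.
Path 4: W → G → Q
  G is a chain here and G is conditioned on, so the path is blocked at G.
Path 5: W ← Y → P → Q
  P is a chain here and P is conditioned on, so the path is blocked at P.
Path 6: W ← Y → V ← Q
  V is a collider here and neither V nor any of its descendants is conditioned on, so the collider stays closed — the path is blocked at V.
All paths are blocked; W ⊥ Q | {G, P} holds.

Yes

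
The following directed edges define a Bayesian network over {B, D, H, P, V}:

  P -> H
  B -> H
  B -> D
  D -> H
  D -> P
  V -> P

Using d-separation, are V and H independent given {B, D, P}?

We examine all 3 paths between V and H:
Path 1: V → P → H
  P is a chain here and P is conditioned on, so the path is blocked at P.
Path 2: V → P ← D → H
  D is a fork here and D is conditioned on, so the path is blocked at D.
Path 3: V → P ← D ← B → H
  D is a chain here and D is conditioned on, so the path is blocked at D.
All paths are blocked; V ⊥ H | {B, D, P} holds.

Yes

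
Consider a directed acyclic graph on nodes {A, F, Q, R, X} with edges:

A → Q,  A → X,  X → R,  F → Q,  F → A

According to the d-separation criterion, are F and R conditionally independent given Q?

2 paths connect F and R; each must be blocked for d-separation to hold:
Path 1: F → A → X → R
  A is a chain and A is not conditioned on; X is a chain and X is not conditioned on — no node blocks this path, so it is active.
Path 2: F → Q ← A → X → R
  Q is a collider and Q is conditioned on, which opens it; A is a fork and A is not conditioned on; X is a chain and X is not conditioned on — no node blocks this path, so it is active.
Because an active path exists, F and R are not d-separated.

No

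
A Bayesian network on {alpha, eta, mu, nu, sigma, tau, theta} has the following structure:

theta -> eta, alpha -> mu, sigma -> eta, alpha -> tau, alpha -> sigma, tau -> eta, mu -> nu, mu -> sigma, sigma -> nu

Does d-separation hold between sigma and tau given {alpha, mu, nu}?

There are 4 undirected paths between sigma and tau; checking each against the conditioning set {alpha, mu, nu}:
Path 1: sigma ← alpha → tau
  alpha is a fork here and alpha is conditioned on, so the path is blocked at alpha.
Path 2: sigma → nu ← mu ← alpha → tau
  mu is a chain here and mu is conditioned on, so the path is blocked at mu.
Path 3: sigma → eta ← tau
  eta is a collider here and neither eta nor any of its descendants is conditioned on, so the collider stays closed — the path is blocked at eta.
Path 4: sigma ← mu ← alpha → tau
  mu is a chain here and mu is conditioned on, so the path is blocked at mu.
Since every path is blocked, d-separation holds.

Yes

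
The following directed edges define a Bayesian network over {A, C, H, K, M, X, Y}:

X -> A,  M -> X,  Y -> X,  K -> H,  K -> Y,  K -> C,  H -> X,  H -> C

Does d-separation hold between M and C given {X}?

No

There are 4 undirected paths between M and C; checking each against the conditioning set {X}:
  1. M → X ← H ← K → C — X:collider[open]; H:chain[open]; K:fork[open] ⇒ active
  2. M → X ← H → C — X:collider[open]; H:fork[open] ⇒ active
  3. M → X ← Y ← K → H → C — X:collider[open]; Y:chain[open]; K:fork[open]; H:chain[open] ⇒ active
  4. M → X ← Y ← K → C — X:collider[open]; Y:chain[open]; K:fork[open] ⇒ active
At least one path is unblocked, so d-separation fails.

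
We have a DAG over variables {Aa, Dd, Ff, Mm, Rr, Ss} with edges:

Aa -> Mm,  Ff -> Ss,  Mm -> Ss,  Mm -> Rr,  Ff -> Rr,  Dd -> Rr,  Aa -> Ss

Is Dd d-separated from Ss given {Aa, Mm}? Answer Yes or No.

There are 3 undirected paths between Dd and Ss; checking each against the conditioning set {Aa, Mm}:
  1. Dd → Rr ← Ff → Ss — Rr:collider[blocks]; Ff:fork[open] ⇒ blocked
  2. Dd → Rr ← Mm ← Aa → Ss — Rr:collider[blocks]; Mm:chain[blocks]; Aa:fork[blocks] ⇒ blocked
  3. Dd → Rr ← Mm → Ss — Rr:collider[blocks]; Mm:fork[blocks] ⇒ blocked
All paths are blocked; Dd ⊥ Ss | {Aa, Mm} holds.

Yes — Dd and Ss are d-separated given {Aa, Mm}.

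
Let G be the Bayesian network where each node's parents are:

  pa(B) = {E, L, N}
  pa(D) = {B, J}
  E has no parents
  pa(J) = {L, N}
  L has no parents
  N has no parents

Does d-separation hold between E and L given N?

We examine all 3 paths between E and L:
Path 1: E → B ← L
  B is a collider here and neither B nor any of its descendants is conditioned on, so the collider stays closed — the path is blocked at B.
Path 2: E → B → D ← J ← L
  D is a collider here and neither D nor any of its descendants is conditioned on, so the collider stays closed — the path is blocked at D.
Path 3: E → B ← N → J ← L
  B is a collider here and neither B nor any of its descendants is conditioned on, so the collider stays closed — the path is blocked at B.
Every path is blocked, so E and L are d-separated given {N}.

Yes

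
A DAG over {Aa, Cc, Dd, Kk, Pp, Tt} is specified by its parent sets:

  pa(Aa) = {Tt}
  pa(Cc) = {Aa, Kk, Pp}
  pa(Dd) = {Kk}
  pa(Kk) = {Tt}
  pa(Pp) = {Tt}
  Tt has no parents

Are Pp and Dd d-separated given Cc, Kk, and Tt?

Yes

Enumerating the 4 paths from Pp to Dd and testing each for blocking by {Cc, Kk, Tt}:
  1. Pp ← Tt → Aa → Cc ← Kk → Dd — Tt:fork[blocks]; Aa:chain[open]; Cc:collider[open]; Kk:fork[blocks] ⇒ blocked
  2. Pp ← Tt → Kk → Dd — Tt:fork[blocks]; Kk:chain[blocks] ⇒ blocked
  3. Pp → Cc ← Aa ← Tt → Kk → Dd — Cc:collider[open]; Aa:chain[open]; Tt:fork[blocks]; Kk:chain[blocks] ⇒ blocked
  4. Pp → Cc ← Kk → Dd — Cc:collider[open]; Kk:fork[blocks] ⇒ blocked
Every path is blocked, so Pp and Dd are d-separated given {Cc, Kk, Tt}.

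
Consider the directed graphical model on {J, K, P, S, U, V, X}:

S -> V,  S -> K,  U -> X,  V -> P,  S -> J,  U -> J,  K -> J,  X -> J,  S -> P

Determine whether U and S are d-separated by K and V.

Yes — U and S are d-separated given {K, V}.

Enumerating the 4 paths from U to S and testing each for blocking by {K, V}:
Path 1: U → X → J ← S
  J is a collider here and neither J nor any of its descendants is conditioned on, so the collider stays closed — the path is blocked at J.
Path 2: U → X → J ← K ← S
  J is a collider here and neither J nor any of its descendants is conditioned on, so the collider stays closed — the path is blocked at J.
Path 3: U → J ← S
  J is a collider here and neither J nor any of its descendants is conditioned on, so the collider stays closed — the path is blocked at J.
Path 4: U → J ← K ← S
  J is a collider here and neither J nor any of its descendants is conditioned on, so the collider stays closed — the path is blocked at J.
Every path is blocked, so U and S are d-separated given {K, V}.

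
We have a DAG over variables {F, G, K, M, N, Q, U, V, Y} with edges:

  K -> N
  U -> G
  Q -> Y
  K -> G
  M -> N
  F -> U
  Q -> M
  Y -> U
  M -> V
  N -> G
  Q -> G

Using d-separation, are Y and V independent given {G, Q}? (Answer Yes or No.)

No — Y and V are not d-separated given {G, Q}.

There are 6 undirected paths between Y and V; checking each against the conditioning set {G, Q}:
Path 1: Y ← Q → G ← N ← M → V
  Q is a fork here and Q is conditioned on, so the path is blocked at Q.
Path 2: Y ← Q → G ← K → N ← M → V
  Q is a fork here and Q is conditioned on, so the path is blocked at Q.
Path 3: Y ← Q → M → V
  Q is a fork here and Q is conditioned on, so the path is blocked at Q.
Path 4: Y → U → G ← N ← M → V
  U is a chain and U is not conditioned on; G is a collider and G is conditioned on, which opens it; N is a chain and N is not conditioned on; M is a fork and M is not conditioned on — no node blocks this path, so it is active.
Path 5: Y → U → G ← Q → M → V
  Q is a fork here and Q is conditioned on, so the path is blocked at Q.
Path 6: Y → U → G ← K → N ← M → V
  U is a chain and U is not conditioned on; G is a collider and G is conditioned on, which opens it; K is a fork and K is not conditioned on; N is a collider and its descendant G is conditioned on, which opens it; M is a fork and M is not conditioned on — no node blocks this path, so it is active.
Because an active path exists, Y and V are not d-separated.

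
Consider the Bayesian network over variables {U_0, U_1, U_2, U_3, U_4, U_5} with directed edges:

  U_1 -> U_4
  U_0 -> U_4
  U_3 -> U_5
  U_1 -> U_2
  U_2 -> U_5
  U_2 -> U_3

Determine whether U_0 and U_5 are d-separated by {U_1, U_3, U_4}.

Yes

There are 2 undirected paths between U_0 and U_5; checking each against the conditioning set {U_1, U_3, U_4}:
  1. U_0 → U_4 ← U_1 → U_2 → U_3 → U_5 — U_4:collider[open]; U_1:fork[blocks]; U_2:chain[open]; U_3:chain[blocks] ⇒ blocked
  2. U_0 → U_4 ← U_1 → U_2 → U_5 — U_4:collider[open]; U_1:fork[blocks]; U_2:chain[open] ⇒ blocked
Since every path is blocked, d-separation holds.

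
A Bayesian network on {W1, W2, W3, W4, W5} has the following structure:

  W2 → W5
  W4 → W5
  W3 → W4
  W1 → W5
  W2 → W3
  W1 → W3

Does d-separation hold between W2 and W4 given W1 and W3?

Yes

We examine all 4 paths between W2 and W4:
Path 1: W2 → W5 ← W1 → W3 → W4
  W5 is a collider here and neither W5 nor any of its descendants is conditioned on, so the collider stays closed — the path is blocked at W5.
Path 2: W2 → W5 ← W4
  W5 is a collider here and neither W5 nor any of its descendants is conditioned on, so the collider stays closed — the path is blocked at W5.
Path 3: W2 → W3 ← W1 → W5 ← W4
  W1 is a fork here and W1 is conditioned on, so the path is blocked at W1.
Path 4: W2 → W3 → W4
  W3 is a chain here and W3 is conditioned on, so the path is blocked at W3.
Every path is blocked, so W2 and W4 are d-separated given {W1, W3}.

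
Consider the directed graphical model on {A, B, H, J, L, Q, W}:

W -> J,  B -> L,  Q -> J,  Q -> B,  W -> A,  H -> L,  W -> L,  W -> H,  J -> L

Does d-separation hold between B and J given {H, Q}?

Yes

There are 4 undirected paths between B and J; checking each against the conditioning set {H, Q}:
  1. B ← Q → J — Q:fork[blocks] ⇒ blocked
  2. B → L ← H ← W → J — L:collider[blocks]; H:chain[blocks]; W:fork[open] ⇒ blocked
  3. B → L ← W → J — L:collider[blocks]; W:fork[open] ⇒ blocked
  4. B → L ← J — L:collider[blocks] ⇒ blocked
Every path is blocked, so B and J are d-separated given {H, Q}.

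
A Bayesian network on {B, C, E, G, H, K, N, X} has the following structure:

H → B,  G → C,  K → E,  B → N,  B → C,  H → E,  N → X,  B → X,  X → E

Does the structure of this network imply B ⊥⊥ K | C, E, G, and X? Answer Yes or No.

No — B and K are not d-separated given {C, E, G, X}.

Enumerating the 3 paths from B to K and testing each for blocking by {C, E, G, X}:
  1. B → X → E ← K — X:chain[blocks]; E:collider[open] ⇒ blocked
  2. B → N → X → E ← K — N:chain[open]; X:chain[blocks]; E:collider[open] ⇒ blocked
  3. B ← H → E ← K — H:fork[open]; E:collider[open] ⇒ active
At least one path is unblocked, so d-separation fails.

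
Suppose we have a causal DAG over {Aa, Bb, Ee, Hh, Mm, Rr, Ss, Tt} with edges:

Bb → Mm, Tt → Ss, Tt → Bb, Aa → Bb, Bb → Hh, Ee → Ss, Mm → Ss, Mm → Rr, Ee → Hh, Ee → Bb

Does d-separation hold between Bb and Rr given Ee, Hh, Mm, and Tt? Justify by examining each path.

Yes — Bb and Rr are d-separated given {Ee, Hh, Mm, Tt}.

There are 4 undirected paths between Bb and Rr; checking each against the conditioning set {Ee, Hh, Mm, Tt}:
Path 1: Bb → Mm → Rr
  Mm is a chain here and Mm is conditioned on, so the path is blocked at Mm.
Path 2: Bb → Hh ← Ee → Ss ← Mm → Rr
  Ee is a fork here and Ee is conditioned on, so the path is blocked at Ee.
Path 3: Bb ← Tt → Ss ← Mm → Rr
  Tt is a fork here and Tt is conditioned on, so the path is blocked at Tt.
Path 4: Bb ← Ee → Ss ← Mm → Rr
  Ee is a fork here and Ee is conditioned on, so the path is blocked at Ee.
All paths are blocked; Bb ⊥ Rr | {Ee, Hh, Mm, Tt} holds.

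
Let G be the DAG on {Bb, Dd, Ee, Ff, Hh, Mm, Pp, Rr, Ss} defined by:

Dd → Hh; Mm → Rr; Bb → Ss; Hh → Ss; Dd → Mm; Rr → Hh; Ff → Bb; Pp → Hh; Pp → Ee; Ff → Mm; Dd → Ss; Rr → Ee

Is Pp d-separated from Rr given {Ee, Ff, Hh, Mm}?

No — Pp and Rr are not d-separated given {Ee, Ff, Hh, Mm}.

There are 6 undirected paths between Pp and Rr; checking each against the conditioning set {Ee, Ff, Hh, Mm}:
Path 1: Pp → Hh → Ss ← Bb ← Ff → Mm → Rr
  Hh is a chain here and Hh is conditioned on, so the path is blocked at Hh.
Path 2: Pp → Hh → Ss ← Dd → Mm → Rr
  Hh is a chain here and Hh is conditioned on, so the path is blocked at Hh.
Path 3: Pp → Hh ← Rr
  Hh is a collider and Hh is conditioned on, which opens it — no node blocks this path, so it is active.
Path 4: Pp → Hh ← Dd → Mm → Rr
  Mm is a chain here and Mm is conditioned on, so the path is blocked at Mm.
Path 5: Pp → Hh ← Dd → Ss ← Bb ← Ff → Mm → Rr
  Ss is a collider here and neither Ss nor any of its descendants is conditioned on, so the collider stays closed — the path is blocked at Ss.
Path 6: Pp → Ee ← Rr
  Ee is a collider and Ee is conditioned on, which opens it — no node blocks this path, so it is active.
At least one path is unblocked, so d-separation fails.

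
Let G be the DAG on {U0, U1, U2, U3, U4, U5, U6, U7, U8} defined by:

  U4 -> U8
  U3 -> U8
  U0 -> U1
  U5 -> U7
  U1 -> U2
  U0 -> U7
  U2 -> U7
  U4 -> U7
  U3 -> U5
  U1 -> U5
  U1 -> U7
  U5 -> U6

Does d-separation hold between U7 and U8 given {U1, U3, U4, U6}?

There are 5 undirected paths between U7 and U8; checking each against the conditioning set {U1, U3, U4, U6}:
  1. U7 ← U0 → U1 → U5 ← U3 → U8 — U0:fork[open]; U1:chain[blocks]; U5:collider[open]; U3:fork[blocks] ⇒ blocked
  2. U7 ← U1 → U5 ← U3 → U8 — U1:fork[blocks]; U5:collider[open]; U3:fork[blocks] ⇒ blocked
  3. U7 ← U2 ← U1 → U5 ← U3 → U8 — U2:chain[open]; U1:fork[blocks]; U5:collider[open]; U3:fork[blocks] ⇒ blocked
  4. U7 ← U5 ← U3 → U8 — U5:chain[open]; U3:fork[blocks] ⇒ blocked
  5. U7 ← U4 → U8 — U4:fork[blocks] ⇒ blocked
All paths are blocked; U7 ⊥ U8 | {U1, U3, U4, U6} holds.

Yes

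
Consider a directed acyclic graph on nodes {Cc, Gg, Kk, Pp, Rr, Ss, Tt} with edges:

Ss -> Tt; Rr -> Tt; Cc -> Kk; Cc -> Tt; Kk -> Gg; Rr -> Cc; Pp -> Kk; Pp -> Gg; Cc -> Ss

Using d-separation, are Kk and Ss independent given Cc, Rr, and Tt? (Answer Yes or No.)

There are 3 undirected paths between Kk and Ss; checking each against the conditioning set {Cc, Rr, Tt}:
Path 1: Kk ← Cc → Ss
  Cc is a fork here and Cc is conditioned on, so the path is blocked at Cc.
Path 2: Kk ← Cc → Tt ← Ss
  Cc is a fork here and Cc is conditioned on, so the path is blocked at Cc.
Path 3: Kk ← Cc ← Rr → Tt ← Ss
  Cc is a chain here and Cc is conditioned on, so the path is blocked at Cc.
Since every path is blocked, d-separation holds.

Yes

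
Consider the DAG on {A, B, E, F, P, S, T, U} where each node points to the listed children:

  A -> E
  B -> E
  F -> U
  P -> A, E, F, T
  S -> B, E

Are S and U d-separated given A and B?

Yes — S and U are d-separated given {A, B}.

There are 4 undirected paths between S and U; checking each against the conditioning set {A, B}:
Path 1: S → B → E ← A ← P → F → U
  B is a chain here and B is conditioned on, so the path is blocked at B.
Path 2: S → B → E ← P → F → U
  B is a chain here and B is conditioned on, so the path is blocked at B.
Path 3: S → E ← A ← P → F → U
  E is a collider here and neither E nor any of its descendants is conditioned on, so the collider stays closed — the path is blocked at E.
Path 4: S → E ← P → F → U
  E is a collider here and neither E nor any of its descendants is conditioned on, so the collider stays closed — the path is blocked at E.
Since every path is blocked, d-separation holds.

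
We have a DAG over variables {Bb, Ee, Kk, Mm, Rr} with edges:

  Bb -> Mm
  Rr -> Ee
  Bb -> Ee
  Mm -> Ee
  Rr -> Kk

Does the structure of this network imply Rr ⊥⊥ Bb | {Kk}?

Yes — Rr and Bb are d-separated given {Kk}.

We examine all 2 paths between Rr and Bb:
Path 1: Rr → Ee ← Bb
  Ee is a collider here and neither Ee nor any of its descendants is conditioned on, so the collider stays closed — the path is blocked at Ee.
Path 2: Rr → Ee ← Mm ← Bb
  Ee is a collider here and neither Ee nor any of its descendants is conditioned on, so the collider stays closed — the path is blocked at Ee.
Every path is blocked, so Rr and Bb are d-separated given {Kk}.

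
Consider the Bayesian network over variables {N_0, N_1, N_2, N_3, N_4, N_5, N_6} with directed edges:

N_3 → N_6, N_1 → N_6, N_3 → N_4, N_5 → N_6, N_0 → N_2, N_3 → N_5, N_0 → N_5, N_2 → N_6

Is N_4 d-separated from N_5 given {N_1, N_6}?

3 paths connect N_4 and N_5; each must be blocked for d-separation to hold:
Path 1: N_4 ← N_3 → N_5
  N_3 is a fork and N_3 is not conditioned on — no node blocks this path, so it is active.
Path 2: N_4 ← N_3 → N_6 ← N_5
  N_3 is a fork and N_3 is not conditioned on; N_6 is a collider and N_6 is conditioned on, which opens it — no node blocks this path, so it is active.
Path 3: N_4 ← N_3 → N_6 ← N_2 ← N_0 → N_5
  N_3 is a fork and N_3 is not conditioned on; N_6 is a collider and N_6 is conditioned on, which opens it; N_2 is a chain and N_2 is not conditioned on; N_0 is a fork and N_0 is not conditioned on — no node blocks this path, so it is active.
At least one path is unblocked, so d-separation fails.

No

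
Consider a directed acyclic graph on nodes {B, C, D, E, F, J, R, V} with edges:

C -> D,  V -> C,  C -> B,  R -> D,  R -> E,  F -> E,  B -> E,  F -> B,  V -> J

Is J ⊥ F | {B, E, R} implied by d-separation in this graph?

No

Enumerating the 4 paths from J to F and testing each for blocking by {B, E, R}:
Path 1: J ← V → C → B → E ← F
  B is a chain here and B is conditioned on, so the path is blocked at B.
Path 2: J ← V → C → B ← F
  V is a fork and V is not conditioned on; C is a chain and C is not conditioned on; B is a collider and B is conditioned on, which opens it — no node blocks this path, so it is active.
Path 3: J ← V → C → D ← R → E ← B ← F
  D is a collider here and neither D nor any of its descendants is conditioned on, so the collider stays closed — the path is blocked at D.
Path 4: J ← V → C → D ← R → E ← F
  D is a collider here and neither D nor any of its descendants is conditioned on, so the collider stays closed — the path is blocked at D.
Because an active path exists, J and F are not d-separated.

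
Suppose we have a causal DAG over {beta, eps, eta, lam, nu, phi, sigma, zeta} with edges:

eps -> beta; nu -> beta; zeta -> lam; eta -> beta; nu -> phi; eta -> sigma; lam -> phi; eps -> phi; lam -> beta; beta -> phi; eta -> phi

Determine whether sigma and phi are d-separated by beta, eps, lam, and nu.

No

5 paths connect sigma and phi; each must be blocked for d-separation to hold:
  1. sigma ← eta → beta → phi — eta:fork[open]; beta:chain[blocks] ⇒ blocked
  2. sigma ← eta → beta ← eps → phi — eta:fork[open]; beta:collider[open]; eps:fork[blocks] ⇒ blocked
  3. sigma ← eta → beta ← nu → phi — eta:fork[open]; beta:collider[open]; nu:fork[blocks] ⇒ blocked
  4. sigma ← eta → beta ← lam → phi — eta:fork[open]; beta:collider[open]; lam:fork[blocks] ⇒ blocked
  5. sigma ← eta → phi — eta:fork[open] ⇒ active
Since the path sigma ← eta → phi is active, sigma and phi are not d-separated given {beta, eps, lam, nu}.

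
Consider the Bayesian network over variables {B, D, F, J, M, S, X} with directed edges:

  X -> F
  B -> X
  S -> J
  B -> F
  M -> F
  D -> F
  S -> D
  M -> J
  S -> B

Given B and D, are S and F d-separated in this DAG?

Enumerating the 4 paths from S to F and testing each for blocking by {B, D}:
Path 1: S → B → F
  B is a chain here and B is conditioned on, so the path is blocked at B.
Path 2: S → B → X → F
  B is a chain here and B is conditioned on, so the path is blocked at B.
Path 3: S → J ← M → F
  J is a collider here and neither J nor any of its descendants is conditioned on, so the collider stays closed — the path is blocked at J.
Path 4: S → D → F
  D is a chain here and D is conditioned on, so the path is blocked at D.
Every path is blocked, so S and F are d-separated given {B, D}.

Yes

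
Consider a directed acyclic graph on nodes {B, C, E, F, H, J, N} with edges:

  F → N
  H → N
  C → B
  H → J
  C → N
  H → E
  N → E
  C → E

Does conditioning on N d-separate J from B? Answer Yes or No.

There are 4 undirected paths between J and B; checking each against the conditioning set {N}:
Path 1: J ← H → N ← C → B
  H is a fork and H is not conditioned on; N is a collider and N is conditioned on, which opens it; C is a fork and C is not conditioned on — no node blocks this path, so it is active.
Path 2: J ← H → N → E ← C → B
  N is a chain here and N is conditioned on, so the path is blocked at N.
Path 3: J ← H → E ← C → B
  E is a collider here and neither E nor any of its descendants is conditioned on, so the collider stays closed — the path is blocked at E.
Path 4: J ← H → E ← N ← C → B
  E is a collider here and neither E nor any of its descendants is conditioned on, so the collider stays closed — the path is blocked at E.
Because an active path exists, J and B are not d-separated.

No — J and B are not d-separated given {N}.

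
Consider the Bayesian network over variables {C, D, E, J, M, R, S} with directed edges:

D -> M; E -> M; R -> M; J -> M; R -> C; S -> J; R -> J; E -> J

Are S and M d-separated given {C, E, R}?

No — S and M are not d-separated given {C, E, R}.

There are 3 undirected paths between S and M; checking each against the conditioning set {C, E, R}:
  1. S → J ← R → M — J:collider[blocks]; R:fork[blocks] ⇒ blocked
  2. S → J → M — J:chain[open] ⇒ active
  3. S → J ← E → M — J:collider[blocks]; E:fork[blocks] ⇒ blocked
Since the path S → J → M is active, S and M are not d-separated given {C, E, R}.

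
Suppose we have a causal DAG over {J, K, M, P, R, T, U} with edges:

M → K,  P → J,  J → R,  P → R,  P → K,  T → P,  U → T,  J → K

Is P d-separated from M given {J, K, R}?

We examine all 3 paths between P and M:
  1. P → K ← M — K:collider[open] ⇒ active
  2. P → R ← J → K ← M — R:collider[open]; J:fork[blocks]; K:collider[open] ⇒ blocked
  3. P → J → K ← M — J:chain[blocks]; K:collider[open] ⇒ blocked
Since the path P → K ← M is active, P and M are not d-separated given {J, K, R}.

No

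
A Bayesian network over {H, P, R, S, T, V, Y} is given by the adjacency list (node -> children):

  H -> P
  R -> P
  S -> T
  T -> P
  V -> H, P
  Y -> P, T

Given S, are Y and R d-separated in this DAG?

Yes

Enumerating the 2 paths from Y to R and testing each for blocking by {S}:
  1. Y → T → P ← R — T:chain[open]; P:collider[blocks] ⇒ blocked
  2. Y → P ← R — P:collider[blocks] ⇒ blocked
All paths are blocked; Y ⊥ R | {S} holds.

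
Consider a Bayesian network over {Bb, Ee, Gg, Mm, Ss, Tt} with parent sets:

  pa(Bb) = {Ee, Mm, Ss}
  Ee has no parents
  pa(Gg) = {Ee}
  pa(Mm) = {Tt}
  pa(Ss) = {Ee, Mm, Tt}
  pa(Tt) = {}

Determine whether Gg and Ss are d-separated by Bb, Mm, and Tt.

There are 4 undirected paths between Gg and Ss; checking each against the conditioning set {Bb, Mm, Tt}:
Path 1: Gg ← Ee → Ss
  Ee is a fork and Ee is not conditioned on — no node blocks this path, so it is active.
Path 2: Gg ← Ee → Bb ← Ss
  Ee is a fork and Ee is not conditioned on; Bb is a collider and Bb is conditioned on, which opens it — no node blocks this path, so it is active.
Path 3: Gg ← Ee → Bb ← Mm → Ss
  Mm is a fork here and Mm is conditioned on, so the path is blocked at Mm.
Path 4: Gg ← Ee → Bb ← Mm ← Tt → Ss
  Mm is a chain here and Mm is conditioned on, so the path is blocked at Mm.
Since the path Gg ← Ee → Ss is active, Gg and Ss are not d-separated given {Bb, Mm, Tt}.

No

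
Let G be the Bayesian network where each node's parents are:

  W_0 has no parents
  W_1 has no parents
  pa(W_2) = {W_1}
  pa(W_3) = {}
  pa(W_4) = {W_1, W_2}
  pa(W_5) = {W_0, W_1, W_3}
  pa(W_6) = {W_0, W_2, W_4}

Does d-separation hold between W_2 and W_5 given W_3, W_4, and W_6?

No

We examine all 6 paths between W_2 and W_5:
Path 1: W_2 → W_4 ← W_1 → W_5
  W_4 is a collider and W_4 is conditioned on, which opens it; W_1 is a fork and W_1 is not conditioned on — no node blocks this path, so it is active.
Path 2: W_2 → W_4 → W_6 ← W_0 → W_5
  W_4 is a chain here and W_4 is conditioned on, so the path is blocked at W_4.
Path 3: W_2 ← W_1 → W_4 → W_6 ← W_0 → W_5
  W_4 is a chain here and W_4 is conditioned on, so the path is blocked at W_4.
Path 4: W_2 ← W_1 → W_5
  W_1 is a fork and W_1 is not conditioned on — no node blocks this path, so it is active.
Path 5: W_2 → W_6 ← W_4 ← W_1 → W_5
  W_4 is a chain here and W_4 is conditioned on, so the path is blocked at W_4.
Path 6: W_2 → W_6 ← W_0 → W_5
  W_6 is a collider and W_6 is conditioned on, which opens it; W_0 is a fork and W_0 is not conditioned on — no node blocks this path, so it is active.
At least one path is unblocked, so d-separation fails.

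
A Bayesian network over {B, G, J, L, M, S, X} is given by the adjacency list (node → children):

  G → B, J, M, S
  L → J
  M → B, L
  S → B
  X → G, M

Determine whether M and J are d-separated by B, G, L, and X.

We examine all 5 paths between M and J:
Path 1: M → B ← S ← G → J
  G is a fork here and G is conditioned on, so the path is blocked at G.
Path 2: M → B ← G → J
  G is a fork here and G is conditioned on, so the path is blocked at G.
Path 3: M ← G → J
  G is a fork here and G is conditioned on, so the path is blocked at G.
Path 4: M ← X → G → J
  X is a fork here and X is conditioned on, so the path is blocked at X.
Path 5: M → L → J
  L is a chain here and L is conditioned on, so the path is blocked at L.
Since every path is blocked, d-separation holds.

Yes — M and J are d-separated given {B, G, L, X}.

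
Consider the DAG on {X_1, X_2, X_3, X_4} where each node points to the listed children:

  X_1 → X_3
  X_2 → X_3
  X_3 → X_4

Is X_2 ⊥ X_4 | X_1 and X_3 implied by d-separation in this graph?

The only undirected path from X_2 to X_4 is:
Path 1: X_2 → X_3 → X_4
  X_3 is a chain here and X_3 is conditioned on, so the path is blocked at X_3.
All paths are blocked; X_2 ⊥ X_4 | {X_1, X_3} holds.

Yes — X_2 and X_4 are d-separated given {X_1, X_3}.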